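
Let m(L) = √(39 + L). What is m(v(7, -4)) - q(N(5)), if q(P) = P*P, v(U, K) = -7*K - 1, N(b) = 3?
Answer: -9 + √66 ≈ -0.87596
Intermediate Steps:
v(U, K) = -1 - 7*K
q(P) = P²
m(v(7, -4)) - q(N(5)) = √(39 + (-1 - 7*(-4))) - 1*3² = √(39 + (-1 + 28)) - 1*9 = √(39 + 27) - 9 = √66 - 9 = -9 + √66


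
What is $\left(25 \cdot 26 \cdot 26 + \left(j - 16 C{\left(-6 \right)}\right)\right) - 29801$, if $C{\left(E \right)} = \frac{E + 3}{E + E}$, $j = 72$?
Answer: $-12833$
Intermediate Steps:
$C{\left(E \right)} = \frac{3 + E}{2 E}$
$\left(25 \cdot 26 \cdot 26 + \left(j - 16 C{\left(-6 \right)}\right)\right) - 29801 = \left(25 \cdot 26 \cdot 26 + \left(72 - 16 \frac{3 - 6}{2 \left(-6\right)}\right)\right) - 29801 = \left(650 \cdot 26 + \left(72 - 16 \cdot \frac{1}{2} \left(- \frac{1}{6}\right) \left(-3\right)\right)\right) - 29801 = \left(16900 + \left(72 - 4\right)\right) - 29801 = \left(16900 + 68\right) - 29801 = 16968 - 29801 = -12833$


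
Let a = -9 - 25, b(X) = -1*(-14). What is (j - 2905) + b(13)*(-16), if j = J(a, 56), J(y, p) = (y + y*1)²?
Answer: 1495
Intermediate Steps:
b(X) = 14
a = -34
J(y, p) = 4*y² (J(y, p) = (y + y)² = (2*y)² = 4*y²)
j = 4624 (j = 4*(-34)² = 4*1156 = 4624)
(j - 2905) + b(13)*(-16) = (4624 - 2905) + 14*(-16) = 1719 - 224 = 1495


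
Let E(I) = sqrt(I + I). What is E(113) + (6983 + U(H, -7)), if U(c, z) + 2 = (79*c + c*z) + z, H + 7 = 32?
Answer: 8774 + sqrt(226) ≈ 8789.0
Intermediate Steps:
H = 25 (H = -7 + 32 = 25)
E(I) = sqrt(2)*sqrt(I) (E(I) = sqrt(2*I) = sqrt(2)*sqrt(I))
U(c, z) = -2 + z + 79*c + c*z (U(c, z) = -2 + ((79*c + c*z) + z) = -2 + (z + 79*c + c*z) = -2 + z + 79*c + c*z)
E(113) + (6983 + U(H, -7)) = sqrt(2)*sqrt(113) + (6983 + (-2 - 7 + 79*25 + 25*(-7))) = sqrt(226) + (6983 + (-2 - 7 + 1975 - 175)) = sqrt(226) + (6983 + 1791) = sqrt(226) + 8774 = 8774 + sqrt(226)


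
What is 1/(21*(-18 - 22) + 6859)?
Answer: 1/6019 ≈ 0.00016614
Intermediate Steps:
1/(21*(-18 - 22) + 6859) = 1/(21*(-40) + 6859) = 1/(-840 + 6859) = 1/6019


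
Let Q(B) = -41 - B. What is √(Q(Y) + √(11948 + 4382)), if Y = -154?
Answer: √(113 + √16330) ≈ 15.517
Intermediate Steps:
√(Q(Y) + √(11948 + 4382)) = √((-41 - 1*(-154)) + √(11948 + 4382)) = √((-41 + 154) + √16330) = √(113 + √16330)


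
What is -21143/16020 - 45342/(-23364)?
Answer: 586853/945180 ≈ 0.62089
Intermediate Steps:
-21143/16020 - 45342/(-23364) = -21143*1/16020 - 45342*(-1/23364) = -21143/16020 + 229/118 = 586853/945180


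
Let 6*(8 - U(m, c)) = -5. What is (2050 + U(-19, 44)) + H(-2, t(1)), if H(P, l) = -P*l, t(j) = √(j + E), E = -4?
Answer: 12353/6 + 2*I*√3 ≈ 2058.8 + 3.4641*I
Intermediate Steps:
t(j) = √(-4 + j) (t(j) = √(j - 4) = √(-4 + j))
U(m, c) = 53/6 (U(m, c) = 8 - ⅙*(-5) = 8 + ⅚ = 53/6)
H(P, l) = -P*l
(2050 + U(-19, 44)) + H(-2, t(1)) = (2050 + 53/6) - 1*(-2)*√(-4 + 1) = 12353/6 - 1*(-2)*√(-3) = 12353/6 - 1*(-2)*I*√3 = 12353/6 + 2*I*√3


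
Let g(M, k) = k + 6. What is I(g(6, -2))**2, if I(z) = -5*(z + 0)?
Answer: 400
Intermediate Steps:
g(M, k) = 6 + k
I(z) = -5*z
I(g(6, -2))**2 = (-5*(6 - 2))**2 = (-5*4)**2 = (-20)**2 = 400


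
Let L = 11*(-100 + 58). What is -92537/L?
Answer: 92537/462 ≈ 200.30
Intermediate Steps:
L = -462 (L = 11*(-42) = -462)
-92537/L = -92537/(-462) = -92537*(-1/462) = 92537/462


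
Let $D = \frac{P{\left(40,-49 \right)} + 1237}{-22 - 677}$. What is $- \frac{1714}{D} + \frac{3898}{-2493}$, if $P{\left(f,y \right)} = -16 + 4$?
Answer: $\frac{2982053348}{3053925} \approx 976.47$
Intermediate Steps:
$P{\left(f,y \right)} = -12$
$D = - \frac{1225}{699}$ ($D = \frac{-12 + 1237}{-22 - 677} = \frac{1225}{-699} = 1225 \left(- \frac{1}{699}\right) = - \frac{1225}{699} \approx -1.7525$)
$- \frac{1714}{D} + \frac{3898}{-2493} = - \frac{1714}{- \frac{1225}{699}} + \frac{3898}{-2493} = \left(-1714\right) \left(- \frac{699}{1225}\right) + 3898 \left(- \frac{1}{2493}\right) = \frac{1198086}{1225} - \frac{3898}{2493} = \frac{2982053348}{3053925}$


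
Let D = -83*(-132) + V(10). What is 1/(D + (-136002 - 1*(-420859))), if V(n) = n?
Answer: 1/295823 ≈ 3.3804e-6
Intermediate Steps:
D = 10966 (D = -83*(-132) + 10 = 10956 + 10 = 10966)
1/(D + (-136002 - 1*(-420859))) = 1/(10966 + (-136002 - 1*(-420859))) = 1/(10966 + (-136002 + 420859)) = 1/(10966 + 284857) = 1/295823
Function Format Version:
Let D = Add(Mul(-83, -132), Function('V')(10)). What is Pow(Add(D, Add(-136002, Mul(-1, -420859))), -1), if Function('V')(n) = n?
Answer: Rational(1, 295823) ≈ 3.3804e-6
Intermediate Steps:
D = 10966 (D = Add(Mul(-83, -132), 10) = Add(10956, 10) = 10966)
Pow(Add(D, Add(-136002, Mul(-1, -420859))), -1) = Pow(Add(10966, Add(-136002, Mul(-1, -420859))), -1) = Pow(Add(10966, Add(-136002, 420859)), -1) = Pow(Add(10966, 284857), -1) = Pow(295823, -1) = Rational(1, 295823)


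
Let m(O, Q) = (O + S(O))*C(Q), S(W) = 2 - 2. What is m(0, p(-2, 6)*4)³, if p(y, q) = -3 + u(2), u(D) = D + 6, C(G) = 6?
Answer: 0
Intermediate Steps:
u(D) = 6 + D
S(W) = 0
p(y, q) = 5 (p(y, q) = -3 + (6 + 2) = -3 + 8 = 5)
m(O, Q) = 6*O (m(O, Q) = (O + 0)*6 = O*6 = 6*O)
m(0, p(-2, 6)*4)³ = (6*0)³ = 0³ = 0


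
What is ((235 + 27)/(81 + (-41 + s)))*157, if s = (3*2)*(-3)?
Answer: 20567/11 ≈ 1869.7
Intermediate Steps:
s = -18 (s = 6*(-3) = -18)
((235 + 27)/(81 + (-41 + s)))*157 = ((235 + 27)/(81 + (-41 - 18)))*157 = (262/(81 - 59))*157 = (262/22)*157 = (262*(1/22))*157 = (131/11)*157 = 20567/11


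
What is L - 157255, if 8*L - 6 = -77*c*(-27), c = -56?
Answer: -687229/4 ≈ -1.7181e+5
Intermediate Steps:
L = -58209/4 (L = 3/4 + (-77*(-56)*(-27))/8 = 3/4 + (4312*(-27))/8 = 3/4 + (1/8)*(-116424) = 3/4 - 14553 = -58209/4 ≈ -14552.)
L - 157255 = -58209/4 - 157255 = -687229/4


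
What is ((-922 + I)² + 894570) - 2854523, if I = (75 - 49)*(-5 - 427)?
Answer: 145759763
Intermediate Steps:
I = -11232 (I = 26*(-432) = -11232)
((-922 + I)² + 894570) - 2854523 = ((-922 - 11232)² + 894570) - 2854523 = ((-12154)² + 894570) - 2854523 = (147719716 + 894570) - 2854523 = 148614286 - 2854523 = 145759763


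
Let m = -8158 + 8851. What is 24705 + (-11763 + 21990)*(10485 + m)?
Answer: 114342111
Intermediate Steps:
m = 693
24705 + (-11763 + 21990)*(10485 + m) = 24705 + (-11763 + 21990)*(10485 + 693) = 24705 + 10227*11178 = 24705 + 114317406 = 114342111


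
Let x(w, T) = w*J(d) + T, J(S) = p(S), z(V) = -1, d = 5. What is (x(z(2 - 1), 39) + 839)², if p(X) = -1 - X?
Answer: 781456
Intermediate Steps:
J(S) = -1 - S
x(w, T) = T - 6*w (x(w, T) = w*(-1 - 1*5) + T = w*(-1 - 5) + T = w*(-6) + T = -6*w + T = T - 6*w)
(x(z(2 - 1), 39) + 839)² = ((39 - 6*(-1)) + 839)² = ((39 + 6) + 839)² = (45 + 839)² = 884² = 781456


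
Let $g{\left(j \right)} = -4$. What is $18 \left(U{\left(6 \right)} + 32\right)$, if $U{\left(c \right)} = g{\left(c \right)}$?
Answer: $504$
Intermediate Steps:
$U{\left(c \right)} = -4$
$18 \left(U{\left(6 \right)} + 32\right) = 18 \left(-4 + 32\right) = 18 \cdot 28 = 504$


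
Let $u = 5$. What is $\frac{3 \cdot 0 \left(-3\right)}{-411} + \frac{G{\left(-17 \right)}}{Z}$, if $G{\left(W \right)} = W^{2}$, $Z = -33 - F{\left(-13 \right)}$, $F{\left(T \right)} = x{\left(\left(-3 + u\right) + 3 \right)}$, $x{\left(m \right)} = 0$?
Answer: $- \frac{289}{33} \approx -8.7576$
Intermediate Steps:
$F{\left(T \right)} = 0$
$Z = -33$ ($Z = -33 - 0 = -33 + 0 = -33$)
$\frac{3 \cdot 0 \left(-3\right)}{-411} + \frac{G{\left(-17 \right)}}{Z} = \frac{3 \cdot 0 \left(-3\right)}{-411} + \frac{\left(-17\right)^{2}}{-33} = 0 \left(-3\right) \left(- \frac{1}{411}\right) + 289 \left(- \frac{1}{33}\right) = 0 \left(- \frac{1}{411}\right) - \frac{289}{33} = 0 - \frac{289}{33} = - \frac{289}{33}$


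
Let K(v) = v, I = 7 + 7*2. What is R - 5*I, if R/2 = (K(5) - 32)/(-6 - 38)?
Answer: -2283/22 ≈ -103.77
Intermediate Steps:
I = 21 (I = 7 + 14 = 21)
R = 27/22 (R = 2*((5 - 32)/(-6 - 38)) = 2*(-27/(-44)) = 2*(-27*(-1/44)) = 2*(27/44) = 27/22 ≈ 1.2273)
R - 5*I = 27/22 - 5*21 = 27/22 - 105 = -2283/22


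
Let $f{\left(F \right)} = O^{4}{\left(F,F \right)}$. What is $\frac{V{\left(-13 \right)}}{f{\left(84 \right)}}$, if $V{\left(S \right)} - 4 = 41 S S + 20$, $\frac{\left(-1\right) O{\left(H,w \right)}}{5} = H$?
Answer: $\frac{6953}{31116960000} \approx 2.2345 \cdot 10^{-7}$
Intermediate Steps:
$O{\left(H,w \right)} = - 5 H$
$f{\left(F \right)} = 625 F^{4}$ ($f{\left(F \right)} = \left(- 5 F\right)^{4} = 625 F^{4}$)
$V{\left(S \right)} = 24 + 41 S^{2}$ ($V{\left(S \right)} = 4 + \left(41 S S + 20\right) = 4 + \left(41 S^{2} + 20\right) = 4 + \left(20 + 41 S^{2}\right) = 24 + 41 S^{2}$)
$\frac{V{\left(-13 \right)}}{f{\left(84 \right)}} = \frac{24 + 41 \left(-13\right)^{2}}{625 \cdot 84^{4}} = \frac{24 + 41 \cdot 169}{625 \cdot 49787136} = \frac{24 + 6929}{31116960000} = 6953 \cdot \frac{1}{31116960000} = \frac{6953}{31116960000}$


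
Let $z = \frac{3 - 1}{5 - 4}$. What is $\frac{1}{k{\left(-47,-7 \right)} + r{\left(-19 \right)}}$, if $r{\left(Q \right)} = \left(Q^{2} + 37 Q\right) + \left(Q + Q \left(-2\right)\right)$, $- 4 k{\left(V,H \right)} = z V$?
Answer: $- \frac{2}{599} \approx -0.0033389$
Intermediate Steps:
$z = 2$ ($z = \frac{2}{1} = 2 \cdot 1 = 2$)
$k{\left(V,H \right)} = - \frac{V}{2}$ ($k{\left(V,H \right)} = - \frac{2 V}{4} = - \frac{V}{2}$)
$r{\left(Q \right)} = Q^{2} + 36 Q$ ($r{\left(Q \right)} = \left(Q^{2} + 37 Q\right) + \left(Q - 2 Q\right) = \left(Q^{2} + 37 Q\right) - Q = Q^{2} + 36 Q$)
$\frac{1}{k{\left(-47,-7 \right)} + r{\left(-19 \right)}} = \frac{1}{\left(- \frac{1}{2}\right) \left(-47\right) - 19 \left(36 - 19\right)} = \frac{1}{\frac{47}{2} - 323} = \frac{1}{- \frac{599}{2}} = - \frac{2}{599}$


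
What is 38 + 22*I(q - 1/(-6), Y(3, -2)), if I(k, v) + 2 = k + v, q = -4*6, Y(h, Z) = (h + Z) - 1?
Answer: -1591/3 ≈ -530.33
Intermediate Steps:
Y(h, Z) = -1 + Z + h (Y(h, Z) = (Z + h) - 1 = -1 + Z + h)
q = -24
I(k, v) = -2 + k + v (I(k, v) = -2 + (k + v) = -2 + k + v)
38 + 22*I(q - 1/(-6), Y(3, -2)) = 38 + 22*(-2 + (-24 - 1/(-6)) + (-1 - 2 + 3)) = 38 + 22*(-2 + (-24 - 1*(-⅙)) + 0) = 38 + 22*(-2 + (-24 + ⅙) + 0) = 38 + 22*(-2 - 143/6 + 0) = 38 + 22*(-155/6) = 38 - 1705/3 = -1591/3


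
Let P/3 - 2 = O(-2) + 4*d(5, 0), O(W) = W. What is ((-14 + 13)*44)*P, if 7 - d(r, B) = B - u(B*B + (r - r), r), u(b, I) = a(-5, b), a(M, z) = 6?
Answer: -6864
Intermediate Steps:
u(b, I) = 6
d(r, B) = 13 - B (d(r, B) = 7 - (B - 1*6) = 7 - (B - 6) = 7 - (-6 + B) = 7 + (6 - B) = 13 - B)
P = 156 (P = 6 + 3*(-2 + 4*(13 - 1*0)) = 6 + 3*(-2 + 4*(13 + 0)) = 6 + 3*(-2 + 4*13) = 6 + 3*(-2 + 52) = 6 + 3*50 = 6 + 150 = 156)
((-14 + 13)*44)*P = ((-14 + 13)*44)*156 = -1*44*156 = -44*156 = -6864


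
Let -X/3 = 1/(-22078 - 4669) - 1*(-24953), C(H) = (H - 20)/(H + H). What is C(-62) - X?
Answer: 124140824167/1658314 ≈ 74860.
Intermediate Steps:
C(H) = (-20 + H)/(2*H) (C(H) = (-20 + H)/((2*H)) = (-20 + H)*(1/(2*H)) = (-20 + H)/(2*H))
X = -2002253670/26747 (X = -3*(1/(-22078 - 4669) - 1*(-24953)) = -3*(1/(-26747) + 24953) = -3*(-1/26747 + 24953) = -3*667417890/26747 = -2002253670/26747 ≈ -74859.)
C(-62) - X = (½)*(-20 - 62)/(-62) - 1*(-2002253670/26747) = (½)*(-1/62)*(-82) + 2002253670/26747 = 41/62 + 2002253670/26747 = 124140824167/1658314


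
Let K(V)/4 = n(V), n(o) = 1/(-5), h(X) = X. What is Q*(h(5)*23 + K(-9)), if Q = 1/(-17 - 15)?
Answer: -571/160 ≈ -3.5687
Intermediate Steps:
n(o) = -1/5
K(V) = -4/5 (K(V) = 4*(-1/5) = -4/5)
Q = -1/32 (Q = 1/(-32) = -1/32 ≈ -0.031250)
Q*(h(5)*23 + K(-9)) = -(5*23 - 4/5)/32 = -(115 - 4/5)/32 = -1/32*571/5 = -571/160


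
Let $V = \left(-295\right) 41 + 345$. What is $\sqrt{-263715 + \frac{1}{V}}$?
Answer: $\frac{i \sqrt{1456366087970}}{2350} \approx 513.53 i$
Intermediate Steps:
$V = -11750$ ($V = -12095 + 345 = -11750$)
$\sqrt{-263715 + \frac{1}{V}} = \sqrt{-263715 + \frac{1}{-11750}} = \sqrt{-263715 - \frac{1}{11750}} = \sqrt{- \frac{3098651251}{11750}} = \frac{i \sqrt{1456366087970}}{2350}$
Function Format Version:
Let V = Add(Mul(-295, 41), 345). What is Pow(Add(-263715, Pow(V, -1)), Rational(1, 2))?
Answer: Mul(Rational(1, 2350), I, Pow(1456366087970, Rational(1, 2))) ≈ Mul(513.53, I)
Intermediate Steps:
V = -11750 (V = Add(-12095, 345) = -11750)
Pow(Add(-263715, Pow(V, -1)), Rational(1, 2)) = Pow(Add(-263715, Pow(-11750, -1)), Rational(1, 2)) = Pow(Add(-263715, Rational(-1, 11750)), Rational(1, 2)) = Pow(Rational(-3098651251, 11750), Rational(1, 2)) = Mul(Rational(1, 2350), I, Pow(1456366087970, Rational(1, 2)))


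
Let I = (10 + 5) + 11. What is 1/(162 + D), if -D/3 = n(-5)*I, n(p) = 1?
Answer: 1/84 ≈ 0.011905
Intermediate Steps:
I = 26 (I = 15 + 11 = 26)
D = -78 (D = -3*26 = -78)
1/(162 + D) = 1/(162 - 78) = 1/84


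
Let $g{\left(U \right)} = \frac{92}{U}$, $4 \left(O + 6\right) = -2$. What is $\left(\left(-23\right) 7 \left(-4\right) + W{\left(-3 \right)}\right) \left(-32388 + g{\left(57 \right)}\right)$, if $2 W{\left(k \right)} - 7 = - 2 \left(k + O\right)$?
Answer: $- \frac{404279256}{19} \approx -2.1278 \cdot 10^{7}$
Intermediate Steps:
$O = - \frac{13}{2}$ ($O = -6 + \frac{1}{4} \left(-2\right) = -6 - \frac{1}{2} = - \frac{13}{2} \approx -6.5$)
$W{\left(k \right)} = 10 - k$ ($W{\left(k \right)} = \frac{7}{2} + \frac{\left(-2\right) \left(k - \frac{13}{2}\right)}{2} = \frac{7}{2} + \frac{\left(-2\right) \left(- \frac{13}{2} + k\right)}{2} = \frac{7}{2} + \frac{13 - 2 k}{2} = \frac{7}{2} - \left(- \frac{13}{2} + k\right) = 10 - k$)
$\left(\left(-23\right) 7 \left(-4\right) + W{\left(-3 \right)}\right) \left(-32388 + g{\left(57 \right)}\right) = \left(\left(-23\right) 7 \left(-4\right) + \left(10 - -3\right)\right) \left(-32388 + \frac{92}{57}\right) = \left(\left(-161\right) \left(-4\right) + \left(10 + 3\right)\right) \left(-32388 + 92 \cdot \frac{1}{57}\right) = \left(644 + 13\right) \left(-32388 + \frac{92}{57}\right) = 657 \left(- \frac{1846024}{57}\right) = - \frac{404279256}{19}$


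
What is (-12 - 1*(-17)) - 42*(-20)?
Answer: 845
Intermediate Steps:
(-12 - 1*(-17)) - 42*(-20) = (-12 + 17) + 840 = 5 + 840 = 845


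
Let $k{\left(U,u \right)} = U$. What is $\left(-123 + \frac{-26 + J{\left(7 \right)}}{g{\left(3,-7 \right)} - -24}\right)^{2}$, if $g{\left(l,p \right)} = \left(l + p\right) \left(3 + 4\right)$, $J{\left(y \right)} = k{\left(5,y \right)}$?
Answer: $\frac{221841}{16} \approx 13865.0$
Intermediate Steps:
$J{\left(y \right)} = 5$
$g{\left(l,p \right)} = 7 l + 7 p$ ($g{\left(l,p \right)} = \left(l + p\right) 7 = 7 l + 7 p$)
$\left(-123 + \frac{-26 + J{\left(7 \right)}}{g{\left(3,-7 \right)} - -24}\right)^{2} = \left(-123 + \frac{-26 + 5}{\left(7 \cdot 3 + 7 \left(-7\right)\right) - -24}\right)^{2} = \left(-123 - \frac{21}{\left(21 - 49\right) + 24}\right)^{2} = \left(-123 - \frac{21}{-28 + 24}\right)^{2} = \left(-123 - \frac{21}{-4}\right)^{2} = \left(-123 - - \frac{21}{4}\right)^{2} = \left(-123 + \frac{21}{4}\right)^{2} = \left(- \frac{471}{4}\right)^{2} = \frac{221841}{16}$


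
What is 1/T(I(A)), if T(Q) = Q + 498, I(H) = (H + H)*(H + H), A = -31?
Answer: 1/4342 ≈ 0.00023031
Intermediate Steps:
I(H) = 4*H² (I(H) = (2*H)*(2*H) = 4*H²)
T(Q) = 498 + Q
1/T(I(A)) = 1/(498 + 4*(-31)²) = 1/(498 + 4*961) = 1/(498 + 3844) = 1/4342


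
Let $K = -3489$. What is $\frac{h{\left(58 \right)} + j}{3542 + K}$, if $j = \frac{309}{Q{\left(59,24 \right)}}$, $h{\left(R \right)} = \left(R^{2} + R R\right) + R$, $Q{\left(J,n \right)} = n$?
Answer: $\frac{54391}{424} \approx 128.28$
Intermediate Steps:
$h{\left(R \right)} = R + 2 R^{2}$ ($h{\left(R \right)} = \left(R^{2} + R^{2}\right) + R = 2 R^{2} + R = R + 2 R^{2}$)
$j = \frac{103}{8}$ ($j = \frac{309}{24} = 309 \cdot \frac{1}{24} = \frac{103}{8} \approx 12.875$)
$\frac{h{\left(58 \right)} + j}{3542 + K} = \frac{58 \left(1 + 2 \cdot 58\right) + \frac{103}{8}}{3542 - 3489} = \frac{58 \left(1 + 116\right) + \frac{103}{8}}{53} = \left(58 \cdot 117 + \frac{103}{8}\right) \frac{1}{53} = \left(6786 + \frac{103}{8}\right) \frac{1}{53} = \frac{54391}{8} \cdot \frac{1}{53} = \frac{54391}{424}$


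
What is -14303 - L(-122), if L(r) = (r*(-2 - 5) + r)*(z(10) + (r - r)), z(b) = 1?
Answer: -15035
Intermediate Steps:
L(r) = -6*r (L(r) = (r*(-2 - 5) + r)*(1 + (r - r)) = (r*(-7) + r)*(1 + 0) = (-7*r + r)*1 = -6*r*1 = -6*r)
-14303 - L(-122) = -14303 - (-6)*(-122) = -14303 - 1*732 = -14303 - 732 = -15035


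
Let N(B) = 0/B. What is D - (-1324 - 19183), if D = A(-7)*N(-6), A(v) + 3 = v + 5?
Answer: 20507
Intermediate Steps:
A(v) = 2 + v (A(v) = -3 + (v + 5) = -3 + (5 + v) = 2 + v)
N(B) = 0
D = 0 (D = (2 - 7)*0 = -5*0 = 0)
D - (-1324 - 19183) = 0 - (-1324 - 19183) = 0 - 1*(-20507) = 0 + 20507 = 20507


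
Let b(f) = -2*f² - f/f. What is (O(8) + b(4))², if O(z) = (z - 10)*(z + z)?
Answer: 4225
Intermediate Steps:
O(z) = 2*z*(-10 + z) (O(z) = (-10 + z)*(2*z) = 2*z*(-10 + z))
b(f) = -1 - 2*f² (b(f) = -2*f² - 1*1 = -2*f² - 1 = -1 - 2*f²)
(O(8) + b(4))² = (2*8*(-10 + 8) + (-1 - 2*4²))² = (2*8*(-2) + (-1 - 2*16))² = (-32 + (-1 - 32))² = (-32 - 33)² = (-65)² = 4225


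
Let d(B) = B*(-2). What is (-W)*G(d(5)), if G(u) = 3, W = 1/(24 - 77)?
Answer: 3/53 ≈ 0.056604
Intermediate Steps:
d(B) = -2*B
W = -1/53 (W = 1/(-53) = -1/53 ≈ -0.018868)
(-W)*G(d(5)) = -1*(-1/53)*3 = (1/53)*3 = 3/53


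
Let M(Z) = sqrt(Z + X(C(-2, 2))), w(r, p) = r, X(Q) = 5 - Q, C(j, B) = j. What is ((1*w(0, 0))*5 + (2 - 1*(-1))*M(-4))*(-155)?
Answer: -465*sqrt(3) ≈ -805.40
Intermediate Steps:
M(Z) = sqrt(7 + Z) (M(Z) = sqrt(Z + (5 - 1*(-2))) = sqrt(Z + (5 + 2)) = sqrt(Z + 7) = sqrt(7 + Z))
((1*w(0, 0))*5 + (2 - 1*(-1))*M(-4))*(-155) = ((1*0)*5 + (2 - 1*(-1))*sqrt(7 - 4))*(-155) = (0*5 + (2 + 1)*sqrt(3))*(-155) = (0 + 3*sqrt(3))*(-155) = (3*sqrt(3))*(-155) = -465*sqrt(3)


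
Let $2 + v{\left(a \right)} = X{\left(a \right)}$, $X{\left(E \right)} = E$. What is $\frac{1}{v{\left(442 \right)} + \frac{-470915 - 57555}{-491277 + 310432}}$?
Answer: $\frac{36169}{16020054} \approx 0.0022577$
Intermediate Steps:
$v{\left(a \right)} = -2 + a$
$\frac{1}{v{\left(442 \right)} + \frac{-470915 - 57555}{-491277 + 310432}} = \frac{1}{\left(-2 + 442\right) + \frac{-470915 - 57555}{-491277 + 310432}} = \frac{1}{440 - \frac{528470}{-180845}} = \frac{1}{440 - - \frac{105694}{36169}} = \frac{1}{440 + \frac{105694}{36169}} = \frac{1}{\frac{16020054}{36169}} = \frac{36169}{16020054}$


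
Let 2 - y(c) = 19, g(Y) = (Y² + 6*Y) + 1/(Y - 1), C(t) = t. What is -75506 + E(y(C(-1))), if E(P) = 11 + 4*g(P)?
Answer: -672725/9 ≈ -74747.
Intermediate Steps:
g(Y) = Y² + 1/(-1 + Y) + 6*Y (g(Y) = (Y² + 6*Y) + 1/(-1 + Y) = Y² + 1/(-1 + Y) + 6*Y)
y(c) = -17 (y(c) = 2 - 1*19 = 2 - 19 = -17)
E(P) = 11 + 4*(1 + P³ - 6*P + 5*P²)/(-1 + P) (E(P) = 11 + 4*((1 + P³ - 6*P + 5*P²)/(-1 + P)) = 11 + 4*(1 + P³ - 6*P + 5*P²)/(-1 + P))
-75506 + E(y(C(-1))) = -75506 + (-7 - 13*(-17) + 4*(-17)³ + 20*(-17)²)/(-1 - 17) = -75506 + (-7 + 221 + 4*(-4913) + 20*289)/(-18) = -75506 - (-7 + 221 - 19652 + 5780)/18 = -75506 - 1/18*(-13658) = -75506 + 6829/9 = -672725/9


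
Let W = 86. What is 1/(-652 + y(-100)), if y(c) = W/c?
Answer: -50/32643 ≈ -0.0015317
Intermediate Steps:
y(c) = 86/c
1/(-652 + y(-100)) = 1/(-652 + 86/(-100)) = 1/(-652 + 86*(-1/100)) = 1/(-652 - 43/50) = 1/(-32643/50) = -50/32643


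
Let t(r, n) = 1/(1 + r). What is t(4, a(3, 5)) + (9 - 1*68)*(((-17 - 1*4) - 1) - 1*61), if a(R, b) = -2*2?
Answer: 24486/5 ≈ 4897.2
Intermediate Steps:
a(R, b) = -4
t(4, a(3, 5)) + (9 - 1*68)*(((-17 - 1*4) - 1) - 1*61) = 1/(1 + 4) + (9 - 1*68)*(((-17 - 1*4) - 1) - 1*61) = 1/5 + (9 - 68)*(((-17 - 4) - 1) - 61) = ⅕ - 59*((-21 - 1) - 61) = ⅕ - 59*(-22 - 61) = ⅕ - 59*(-83) = ⅕ + 4897 = 24486/5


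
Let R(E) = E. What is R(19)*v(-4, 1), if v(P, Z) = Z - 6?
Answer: -95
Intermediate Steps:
v(P, Z) = -6 + Z
R(19)*v(-4, 1) = 19*(-6 + 1) = 19*(-5) = -95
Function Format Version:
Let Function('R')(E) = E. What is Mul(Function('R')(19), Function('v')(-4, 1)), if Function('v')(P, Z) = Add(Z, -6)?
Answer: -95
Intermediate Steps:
Function('v')(P, Z) = Add(-6, Z)
Mul(Function('R')(19), Function('v')(-4, 1)) = Mul(19, Add(-6, 1)) = Mul(19, -5) = -95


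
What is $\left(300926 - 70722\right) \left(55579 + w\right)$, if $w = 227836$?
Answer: $65243266660$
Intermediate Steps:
$\left(300926 - 70722\right) \left(55579 + w\right) = \left(300926 - 70722\right) \left(55579 + 227836\right) = 230204 \cdot 283415 = 65243266660$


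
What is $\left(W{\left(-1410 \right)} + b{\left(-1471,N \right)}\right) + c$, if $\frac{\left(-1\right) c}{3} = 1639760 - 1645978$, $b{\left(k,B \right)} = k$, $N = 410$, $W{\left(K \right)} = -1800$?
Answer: $15383$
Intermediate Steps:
$c = 18654$ ($c = - 3 \left(1639760 - 1645978\right) = \left(-3\right) \left(-6218\right) = 18654$)
$\left(W{\left(-1410 \right)} + b{\left(-1471,N \right)}\right) + c = \left(-1800 - 1471\right) + 18654 = -3271 + 18654 = 15383$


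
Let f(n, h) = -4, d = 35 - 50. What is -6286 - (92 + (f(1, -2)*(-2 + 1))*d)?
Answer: -6318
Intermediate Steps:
d = -15
-6286 - (92 + (f(1, -2)*(-2 + 1))*d) = -6286 - (92 - 4*(-2 + 1)*(-15)) = -6286 - (92 - 4*(-1)*(-15)) = -6286 - (92 + 4*(-15)) = -6286 - (92 - 60) = -6286 - 1*32 = -6286 - 32 = -6318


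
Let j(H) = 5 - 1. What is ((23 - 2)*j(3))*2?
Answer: 168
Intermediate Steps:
j(H) = 4
((23 - 2)*j(3))*2 = ((23 - 2)*4)*2 = (21*4)*2 = 84*2 = 168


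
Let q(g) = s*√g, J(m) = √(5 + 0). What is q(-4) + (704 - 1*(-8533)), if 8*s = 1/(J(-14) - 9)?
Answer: 9237 - 9*I/304 - I*√5/304 ≈ 9237.0 - 0.036961*I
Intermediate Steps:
J(m) = √5
s = 1/(8*(-9 + √5)) (s = 1/(8*(√5 - 9)) = 1/(8*(-9 + √5)) ≈ -0.018480)
q(g) = √g*(-9/608 - √5/608) (q(g) = (-9/608 - √5/608)*√g = √g*(-9/608 - √5/608))
q(-4) + (704 - 1*(-8533)) = (-9*I/304 - √5*√(-4)/608) + (704 - 1*(-8533)) = (-9*I/304 - √5*2*I/608) + (704 + 8533) = (-9*I/304 - I*√5/304) + 9237 = 9237 - 9*I/304 - I*√5/304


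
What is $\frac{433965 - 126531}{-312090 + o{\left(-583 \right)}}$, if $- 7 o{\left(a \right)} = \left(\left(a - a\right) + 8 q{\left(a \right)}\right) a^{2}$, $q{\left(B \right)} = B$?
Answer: $\frac{1076019}{791528833} \approx 0.0013594$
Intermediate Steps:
$o{\left(a \right)} = - \frac{8 a^{3}}{7}$ ($o{\left(a \right)} = - \frac{\left(\left(a - a\right) + 8 a\right) a^{2}}{7} = - \frac{\left(0 + 8 a\right) a^{2}}{7} = - \frac{8 a a^{2}}{7} = - \frac{8 a^{3}}{7}$)
$\frac{433965 - 126531}{-312090 + o{\left(-583 \right)}} = \frac{433965 - 126531}{-312090 - \frac{8 \left(-583\right)^{3}}{7}} = \frac{307434}{-312090 - - \frac{1585242296}{7}} = \frac{307434}{-312090 + \frac{1585242296}{7}} = \frac{307434}{\frac{1583057666}{7}} = 307434 \cdot \frac{7}{1583057666} = \frac{1076019}{791528833}$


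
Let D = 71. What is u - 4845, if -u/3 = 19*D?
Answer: -8892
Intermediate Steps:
u = -4047 (u = -57*71 = -3*1349 = -4047)
u - 4845 = -4047 - 4845 = -8892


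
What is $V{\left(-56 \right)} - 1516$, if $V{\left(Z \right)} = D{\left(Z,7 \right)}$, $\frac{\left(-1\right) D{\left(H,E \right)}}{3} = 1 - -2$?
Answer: $-1525$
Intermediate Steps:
$D{\left(H,E \right)} = -9$ ($D{\left(H,E \right)} = - 3 \left(1 - -2\right) = - 3 \left(1 + 2\right) = \left(-3\right) 3 = -9$)
$V{\left(Z \right)} = -9$
$V{\left(-56 \right)} - 1516 = -9 - 1516 = -1525$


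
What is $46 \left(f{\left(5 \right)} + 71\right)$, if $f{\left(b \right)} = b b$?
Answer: $4416$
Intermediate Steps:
$f{\left(b \right)} = b^{2}$
$46 \left(f{\left(5 \right)} + 71\right) = 46 \left(5^{2} + 71\right) = 46 \left(25 + 71\right) = 46 \cdot 96 = 4416$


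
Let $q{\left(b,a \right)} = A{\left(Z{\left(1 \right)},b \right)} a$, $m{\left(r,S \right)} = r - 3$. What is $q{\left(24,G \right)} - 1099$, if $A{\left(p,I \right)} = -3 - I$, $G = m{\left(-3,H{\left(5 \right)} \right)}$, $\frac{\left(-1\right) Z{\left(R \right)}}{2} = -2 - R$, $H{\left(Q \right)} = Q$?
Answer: $-937$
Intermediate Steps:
$m{\left(r,S \right)} = -3 + r$
$Z{\left(R \right)} = 4 + 2 R$ ($Z{\left(R \right)} = - 2 \left(-2 - R\right) = 4 + 2 R$)
$G = -6$ ($G = -3 - 3 = -6$)
$q{\left(b,a \right)} = a \left(-3 - b\right)$ ($q{\left(b,a \right)} = \left(-3 - b\right) a = a \left(-3 - b\right)$)
$q{\left(24,G \right)} - 1099 = \left(-1\right) \left(-6\right) \left(3 + 24\right) - 1099 = \left(-1\right) \left(-6\right) 27 - 1099 = 162 - 1099 = -937$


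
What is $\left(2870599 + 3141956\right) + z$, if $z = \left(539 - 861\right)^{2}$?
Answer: $6116239$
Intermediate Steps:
$z = 103684$ ($z = \left(539 - 861\right)^{2} = \left(-322\right)^{2} = 103684$)
$\left(2870599 + 3141956\right) + z = \left(2870599 + 3141956\right) + 103684 = 6012555 + 103684 = 6116239$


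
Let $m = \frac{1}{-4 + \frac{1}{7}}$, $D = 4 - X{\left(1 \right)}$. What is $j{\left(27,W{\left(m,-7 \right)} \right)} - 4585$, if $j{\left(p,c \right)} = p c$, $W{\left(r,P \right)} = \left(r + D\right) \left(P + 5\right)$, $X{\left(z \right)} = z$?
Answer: $-4733$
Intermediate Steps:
$D = 3$ ($D = 4 - 1 = 3$)
$m = - \frac{7}{27}$ ($m = \frac{1}{-4 + \frac{1}{7}} = \frac{1}{- \frac{27}{7}} = - \frac{7}{27} \approx -0.25926$)
$W{\left(r,P \right)} = \left(3 + r\right) \left(5 + P\right)$ ($W{\left(r,P \right)} = \left(r + 3\right) \left(P + 5\right) = \left(3 + r\right) \left(5 + P\right)$)
$j{\left(p,c \right)} = c p$
$j{\left(27,W{\left(m,-7 \right)} \right)} - 4585 = \left(15 + 3 \left(-7\right) + 5 \left(- \frac{7}{27}\right) - - \frac{49}{27}\right) 27 - 4585 = \left(15 - 21 - \frac{35}{27} + \frac{49}{27}\right) 27 - 4585 = \left(- \frac{148}{27}\right) 27 - 4585 = -148 - 4585 = -4733$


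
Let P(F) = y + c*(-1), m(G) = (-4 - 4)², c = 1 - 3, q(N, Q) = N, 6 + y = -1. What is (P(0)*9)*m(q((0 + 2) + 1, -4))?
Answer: -2880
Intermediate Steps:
y = -7 (y = -6 - 1 = -7)
c = -2
m(G) = 64 (m(G) = (-8)² = 64)
P(F) = -5 (P(F) = -7 - 2*(-1) = -7 + 2 = -5)
(P(0)*9)*m(q((0 + 2) + 1, -4)) = -5*9*64 = -45*64 = -2880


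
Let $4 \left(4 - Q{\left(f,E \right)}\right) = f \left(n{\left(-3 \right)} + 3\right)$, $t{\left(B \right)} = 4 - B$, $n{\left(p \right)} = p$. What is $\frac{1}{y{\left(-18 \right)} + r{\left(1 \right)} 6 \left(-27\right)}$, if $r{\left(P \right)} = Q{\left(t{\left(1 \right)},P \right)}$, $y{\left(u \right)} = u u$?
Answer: $- \frac{1}{324} \approx -0.0030864$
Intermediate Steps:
$y{\left(u \right)} = u^{2}$
$Q{\left(f,E \right)} = 4$ ($Q{\left(f,E \right)} = 4 - \frac{f \left(-3 + 3\right)}{4} = 4 - \frac{f 0}{4} = 4 - 0 = 4 + 0 = 4$)
$r{\left(P \right)} = 4$
$\frac{1}{y{\left(-18 \right)} + r{\left(1 \right)} 6 \left(-27\right)} = \frac{1}{\left(-18\right)^{2} + 4 \cdot 6 \left(-27\right)} = \frac{1}{324 + 24 \left(-27\right)} = \frac{1}{324 - 648} = \frac{1}{-324} = - \frac{1}{324}$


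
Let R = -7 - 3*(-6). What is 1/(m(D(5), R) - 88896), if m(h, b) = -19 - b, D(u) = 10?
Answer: -1/88926 ≈ -1.1245e-5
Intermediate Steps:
R = 11 (R = -7 + 18 = 11)
1/(m(D(5), R) - 88896) = 1/((-19 - 1*11) - 88896) = 1/((-19 - 11) - 88896) = 1/(-30 - 88896) = 1/(-88926) = -1/88926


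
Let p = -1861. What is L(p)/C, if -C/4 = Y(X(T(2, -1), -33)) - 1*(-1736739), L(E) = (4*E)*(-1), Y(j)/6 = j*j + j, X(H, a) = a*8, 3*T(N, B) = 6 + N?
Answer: -1861/2153331 ≈ -0.00086424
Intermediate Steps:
T(N, B) = 2 + N/3 (T(N, B) = (6 + N)/3 = 2 + N/3)
X(H, a) = 8*a
Y(j) = 6*j + 6*j² (Y(j) = 6*(j*j + j) = 6*(j² + j) = 6*(j + j²) = 6*j + 6*j²)
L(E) = -4*E
C = -8613324 (C = -4*(6*(8*(-33))*(1 + 8*(-33)) - 1*(-1736739)) = -4*(6*(-264)*(1 - 264) + 1736739) = -4*(6*(-264)*(-263) + 1736739) = -4*(416592 + 1736739) = -4*2153331 = -8613324)
L(p)/C = -4*(-1861)/(-8613324) = 7444*(-1/8613324) = -1861/2153331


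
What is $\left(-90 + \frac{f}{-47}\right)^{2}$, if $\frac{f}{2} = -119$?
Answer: $\frac{15936064}{2209} \approx 7214.2$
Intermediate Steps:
$f = -238$ ($f = 2 \left(-119\right) = -238$)
$\left(-90 + \frac{f}{-47}\right)^{2} = \left(-90 - \frac{238}{-47}\right)^{2} = \left(-90 - - \frac{238}{47}\right)^{2} = \left(-90 + \frac{238}{47}\right)^{2} = \left(- \frac{3992}{47}\right)^{2} = \frac{15936064}{2209}$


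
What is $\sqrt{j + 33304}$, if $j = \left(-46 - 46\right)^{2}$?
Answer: $2 \sqrt{10442} \approx 204.37$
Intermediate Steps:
$j = 8464$ ($j = \left(-92\right)^{2} = 8464$)
$\sqrt{j + 33304} = \sqrt{8464 + 33304} = \sqrt{41768} = 2 \sqrt{10442}$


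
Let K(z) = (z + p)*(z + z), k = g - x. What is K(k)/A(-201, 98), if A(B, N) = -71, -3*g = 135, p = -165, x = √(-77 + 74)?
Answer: -18894/71 - 510*I*√3/71 ≈ -266.11 - 12.441*I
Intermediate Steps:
x = I*√3 (x = √(-3) = I*√3 ≈ 1.732*I)
g = -45 (g = -⅓*135 = -45)
k = -45 - I*√3 ≈ -45.0 - 1.732*I
K(z) = 2*z*(-165 + z) (K(z) = (z - 165)*(z + z) = (-165 + z)*(2*z) = 2*z*(-165 + z))
K(k)/A(-201, 98) = (2*(-45 - I*√3)*(-165 + (-45 - I*√3)))/(-71) = (2*(-45 - I*√3)*(-210 - I*√3))*(-1/71) = (2*(-210 - I*√3)*(-45 - I*√3))*(-1/71) = -2*(-210 - I*√3)*(-45 - I*√3)/71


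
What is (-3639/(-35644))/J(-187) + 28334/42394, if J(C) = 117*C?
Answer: 334791809873/500926910484 ≈ 0.66834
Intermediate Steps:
(-3639/(-35644))/J(-187) + 28334/42394 = (-3639/(-35644))/((117*(-187))) + 28334/42394 = -3639*(-1/35644)/(-21879) + 28334*(1/42394) = (3639/35644)*(-1/21879) + 14167/21197 = -1213/259951692 + 14167/21197 = 334791809873/500926910484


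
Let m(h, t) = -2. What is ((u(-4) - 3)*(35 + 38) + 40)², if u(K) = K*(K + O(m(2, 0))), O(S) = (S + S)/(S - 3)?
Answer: 14265729/25 ≈ 5.7063e+5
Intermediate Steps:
O(S) = 2*S/(-3 + S) (O(S) = (2*S)/(-3 + S) = 2*S/(-3 + S))
u(K) = K*(⅘ + K) (u(K) = K*(K + 2*(-2)/(-3 - 2)) = K*(K + 2*(-2)/(-5)) = K*(K + 2*(-2)*(-⅕)) = K*(K + ⅘) = K*(⅘ + K))
((u(-4) - 3)*(35 + 38) + 40)² = (((⅕)*(-4)*(4 + 5*(-4)) - 3)*(35 + 38) + 40)² = (((⅕)*(-4)*(4 - 20) - 3)*73 + 40)² = (((⅕)*(-4)*(-16) - 3)*73 + 40)² = ((64/5 - 3)*73 + 40)² = ((49/5)*73 + 40)² = (3577/5 + 40)² = (3777/5)² = 14265729/25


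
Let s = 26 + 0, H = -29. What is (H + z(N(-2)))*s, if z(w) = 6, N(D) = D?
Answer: -598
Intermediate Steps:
s = 26
(H + z(N(-2)))*s = (-29 + 6)*26 = -23*26 = -598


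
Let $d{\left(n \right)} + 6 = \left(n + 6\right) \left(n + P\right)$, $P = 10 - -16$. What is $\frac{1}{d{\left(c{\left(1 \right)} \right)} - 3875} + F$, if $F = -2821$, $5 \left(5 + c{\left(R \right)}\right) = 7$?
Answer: $- \frac{269916126}{95681} \approx -2821.0$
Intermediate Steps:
$c{\left(R \right)} = - \frac{18}{5}$ ($c{\left(R \right)} = -5 + \frac{1}{5} \cdot 7 = -5 + \frac{7}{5} = - \frac{18}{5}$)
$P = 26$ ($P = 10 + 16 = 26$)
$d{\left(n \right)} = -6 + \left(6 + n\right) \left(26 + n\right)$ ($d{\left(n \right)} = -6 + \left(n + 6\right) \left(n + 26\right) = -6 + \left(6 + n\right) \left(26 + n\right)$)
$\frac{1}{d{\left(c{\left(1 \right)} \right)} - 3875} + F = \frac{1}{\left(150 + \left(- \frac{18}{5}\right)^{2} + 32 \left(- \frac{18}{5}\right)\right) - 3875} - 2821 = \frac{1}{\left(150 + \frac{324}{25} - \frac{576}{5}\right) - 3875} - 2821 = \frac{1}{\frac{1194}{25} - 3875} - 2821 = \frac{1}{- \frac{95681}{25}} - 2821 = - \frac{25}{95681} - 2821 = - \frac{269916126}{95681}$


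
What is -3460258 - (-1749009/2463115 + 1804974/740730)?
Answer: -210441828466699218/60816772465 ≈ -3.4603e+6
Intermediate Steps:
-3460258 - (-1749009/2463115 + 1804974/740730) = -3460258 - (-1749009*1/2463115 + 1804974*(1/740730)) = -3460258 - (-1749009/2463115 + 300829/123455) = -3460258 - 1*105010503248/60816772465 = -3460258 - 105010503248/60816772465 = -210441828466699218/60816772465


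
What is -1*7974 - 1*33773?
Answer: -41747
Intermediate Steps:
-1*7974 - 1*33773 = -7974 - 33773 = -41747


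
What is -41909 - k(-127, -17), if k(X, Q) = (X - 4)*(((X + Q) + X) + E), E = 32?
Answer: -73218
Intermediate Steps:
k(X, Q) = (-4 + X)*(32 + Q + 2*X) (k(X, Q) = (X - 4)*(((X + Q) + X) + 32) = (-4 + X)*(((Q + X) + X) + 32) = (-4 + X)*((Q + 2*X) + 32) = (-4 + X)*(32 + Q + 2*X))
-41909 - k(-127, -17) = -41909 - (-128 - 4*(-17) + 2*(-127)² + 24*(-127) - 17*(-127)) = -41909 - (-128 + 68 + 2*16129 - 3048 + 2159) = -41909 - (-128 + 68 + 32258 - 3048 + 2159) = -41909 - 1*31309 = -41909 - 31309 = -73218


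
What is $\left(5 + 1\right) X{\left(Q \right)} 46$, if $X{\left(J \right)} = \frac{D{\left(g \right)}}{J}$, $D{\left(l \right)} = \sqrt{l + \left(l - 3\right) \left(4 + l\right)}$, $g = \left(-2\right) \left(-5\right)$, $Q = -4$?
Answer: $- 414 \sqrt{3} \approx -717.07$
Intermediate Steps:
$g = 10$
$D{\left(l \right)} = \sqrt{l + \left(-3 + l\right) \left(4 + l\right)}$
$X{\left(J \right)} = \frac{6 \sqrt{3}}{J}$ ($X{\left(J \right)} = \frac{\sqrt{-12 + 10^{2} + 2 \cdot 10}}{J} = \frac{\sqrt{-12 + 100 + 20}}{J} = \frac{\sqrt{108}}{J} = \frac{6 \sqrt{3}}{J}$)
$\left(5 + 1\right) X{\left(Q \right)} 46 = \left(5 + 1\right) \frac{6 \sqrt{3}}{-4} \cdot 46 = 6 \cdot 6 \sqrt{3} \left(- \frac{1}{4}\right) 46 = 6 \left(- \frac{3 \sqrt{3}}{2}\right) 46 = - 9 \sqrt{3} \cdot 46 = - 414 \sqrt{3}$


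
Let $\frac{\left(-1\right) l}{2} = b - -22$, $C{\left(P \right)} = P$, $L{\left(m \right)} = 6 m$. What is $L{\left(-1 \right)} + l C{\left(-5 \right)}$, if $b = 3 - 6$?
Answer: $184$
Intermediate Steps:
$b = -3$ ($b = 3 - 6 = -3$)
$l = -38$ ($l = - 2 \left(-3 - -22\right) = - 2 \left(-3 + 22\right) = \left(-2\right) 19 = -38$)
$L{\left(-1 \right)} + l C{\left(-5 \right)} = 6 \left(-1\right) - -190 = -6 + 190 = 184$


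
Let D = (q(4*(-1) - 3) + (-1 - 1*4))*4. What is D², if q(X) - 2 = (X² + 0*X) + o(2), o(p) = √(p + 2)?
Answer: 36864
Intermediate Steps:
o(p) = √(2 + p)
q(X) = 4 + X² (q(X) = 2 + ((X² + 0*X) + √(2 + 2)) = 2 + ((X² + 0) + √4) = 2 + (X² + 2) = 2 + (2 + X²) = 4 + X²)
D = 192 (D = ((4 + (4*(-1) - 3)²) + (-1 - 1*4))*4 = ((4 + (-4 - 3)²) + (-1 - 4))*4 = ((4 + (-7)²) - 5)*4 = ((4 + 49) - 5)*4 = (53 - 5)*4 = 48*4 = 192)
D² = 192² = 36864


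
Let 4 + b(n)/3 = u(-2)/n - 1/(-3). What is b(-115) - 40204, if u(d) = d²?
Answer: -4624737/115 ≈ -40215.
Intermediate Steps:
b(n) = -11 + 12/n (b(n) = -12 + 3*((-2)²/n - 1/(-3)) = -12 + 3*(4/n - 1*(-⅓)) = -12 + 3*(4/n + ⅓) = -12 + 3*(⅓ + 4/n) = -12 + (1 + 12/n) = -11 + 12/n)
b(-115) - 40204 = (-11 + 12/(-115)) - 40204 = (-11 + 12*(-1/115)) - 40204 = (-11 - 12/115) - 40204 = -1277/115 - 40204 = -4624737/115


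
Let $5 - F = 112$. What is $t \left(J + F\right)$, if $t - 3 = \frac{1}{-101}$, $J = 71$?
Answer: $- \frac{10872}{101} \approx -107.64$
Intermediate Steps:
$t = \frac{302}{101}$ ($t = 3 + \frac{1}{-101} = 3 - \frac{1}{101} = \frac{302}{101} \approx 2.9901$)
$F = -107$ ($F = 5 - 112 = -107$)
$t \left(J + F\right) = \frac{302 \left(71 - 107\right)}{101} = \frac{302}{101} \left(-36\right) = - \frac{10872}{101}$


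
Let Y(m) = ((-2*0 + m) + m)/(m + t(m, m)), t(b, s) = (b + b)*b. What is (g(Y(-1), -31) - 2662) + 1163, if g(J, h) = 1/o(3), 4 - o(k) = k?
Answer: -1498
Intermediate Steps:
t(b, s) = 2*b**2 (t(b, s) = (2*b)*b = 2*b**2)
o(k) = 4 - k
Y(m) = 2*m/(m + 2*m**2) (Y(m) = ((-2*0 + m) + m)/(m + 2*m**2) = ((0 + m) + m)/(m + 2*m**2) = (m + m)/(m + 2*m**2) = (2*m)/(m + 2*m**2) = 2*m/(m + 2*m**2))
g(J, h) = 1 (g(J, h) = 1/(4 - 1*3) = 1/(4 - 3) = 1/1 = 1)
(g(Y(-1), -31) - 2662) + 1163 = (1 - 2662) + 1163 = -2661 + 1163 = -1498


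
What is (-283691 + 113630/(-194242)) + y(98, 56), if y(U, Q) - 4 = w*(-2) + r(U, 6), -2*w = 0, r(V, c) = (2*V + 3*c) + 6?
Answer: -27530655322/97121 ≈ -2.8347e+5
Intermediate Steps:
r(V, c) = 6 + 2*V + 3*c
w = 0 (w = -½*0 = 0)
y(U, Q) = 28 + 2*U (y(U, Q) = 4 + (0*(-2) + (6 + 2*U + 3*6)) = 4 + (0 + (6 + 2*U + 18)) = 4 + (0 + (24 + 2*U)) = 4 + (24 + 2*U) = 28 + 2*U)
(-283691 + 113630/(-194242)) + y(98, 56) = (-283691 + 113630/(-194242)) + (28 + 2*98) = (-283691 + 113630*(-1/194242)) + (28 + 196) = (-283691 - 56815/97121) + 224 = -27552410426/97121 + 224 = -27530655322/97121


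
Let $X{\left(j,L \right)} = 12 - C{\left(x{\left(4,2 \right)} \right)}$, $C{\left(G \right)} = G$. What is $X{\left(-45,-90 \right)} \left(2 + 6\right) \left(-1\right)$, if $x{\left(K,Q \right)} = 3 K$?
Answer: $0$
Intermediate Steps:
$X{\left(j,L \right)} = 0$ ($X{\left(j,L \right)} = 12 - 3 \cdot 4 = 12 - 12 = 0$)
$X{\left(-45,-90 \right)} \left(2 + 6\right) \left(-1\right) = 0 \left(2 + 6\right) \left(-1\right) = 0 \cdot 8 \left(-1\right) = 0 \left(-8\right) = 0$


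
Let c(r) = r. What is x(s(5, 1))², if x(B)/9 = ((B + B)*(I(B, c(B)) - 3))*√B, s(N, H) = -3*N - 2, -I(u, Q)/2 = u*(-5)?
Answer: -47641341348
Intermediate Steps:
I(u, Q) = 10*u (I(u, Q) = -2*u*(-5) = -(-10)*u = 10*u)
s(N, H) = -2 - 3*N
x(B) = 18*B^(3/2)*(-3 + 10*B) (x(B) = 9*(((B + B)*(10*B - 3))*√B) = 9*(((2*B)*(-3 + 10*B))*√B) = 9*((2*B*(-3 + 10*B))*√B) = 9*(2*B^(3/2)*(-3 + 10*B)) = 18*B^(3/2)*(-3 + 10*B))
x(s(5, 1))² = ((-2 - 3*5)^(3/2)*(-54 + 180*(-2 - 3*5)))² = ((-2 - 15)^(3/2)*(-54 + 180*(-2 - 15)))² = ((-17)^(3/2)*(-54 + 180*(-17)))² = ((-17*I*√17)*(-54 - 3060))² = (-17*I*√17*(-3114))² = (52938*I*√17)² = -47641341348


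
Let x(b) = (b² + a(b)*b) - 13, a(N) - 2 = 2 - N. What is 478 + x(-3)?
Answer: 453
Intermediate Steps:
a(N) = 4 - N (a(N) = 2 + (2 - N) = 4 - N)
x(b) = -13 + b² + b*(4 - b) (x(b) = (b² + (4 - b)*b) - 13 = (b² + b*(4 - b)) - 13 = -13 + b² + b*(4 - b))
478 + x(-3) = 478 + (-13 + 4*(-3)) = 478 + (-13 - 12) = 478 - 25 = 453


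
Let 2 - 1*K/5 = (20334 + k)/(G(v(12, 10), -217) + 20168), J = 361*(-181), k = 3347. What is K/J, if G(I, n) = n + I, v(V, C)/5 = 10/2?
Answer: -81355/1305251816 ≈ -6.2329e-5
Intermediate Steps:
v(V, C) = 25 (v(V, C) = 5*(10/2) = 5*(10*(½)) = 5*5 = 25)
G(I, n) = I + n
J = -65341
K = 81355/19976 (K = 10 - 5*(20334 + 3347)/((25 - 217) + 20168) = 10 - 118405/(-192 + 20168) = 10 - 118405/19976 = 81355/19976 ≈ 4.0726)
K/J = (81355/19976)/(-65341) = (81355/19976)*(-1/65341) = -81355/1305251816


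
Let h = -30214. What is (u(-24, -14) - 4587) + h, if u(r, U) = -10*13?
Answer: -34931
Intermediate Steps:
u(r, U) = -130
(u(-24, -14) - 4587) + h = (-130 - 4587) - 30214 = -4717 - 30214 = -34931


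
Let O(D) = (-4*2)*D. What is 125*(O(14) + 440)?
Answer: 41000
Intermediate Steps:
O(D) = -8*D
125*(O(14) + 440) = 125*(-8*14 + 440) = 125*(-112 + 440) = 125*328 = 41000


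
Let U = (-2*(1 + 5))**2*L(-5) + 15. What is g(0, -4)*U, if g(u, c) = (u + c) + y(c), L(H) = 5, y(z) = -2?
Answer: -4410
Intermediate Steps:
g(u, c) = -2 + c + u (g(u, c) = (u + c) - 2 = (c + u) - 2 = -2 + c + u)
U = 735 (U = (-2*(1 + 5))**2*5 + 15 = (-2*6)**2*5 + 15 = (-12)**2*5 + 15 = 144*5 + 15 = 720 + 15 = 735)
g(0, -4)*U = (-2 - 4 + 0)*735 = -6*735 = -4410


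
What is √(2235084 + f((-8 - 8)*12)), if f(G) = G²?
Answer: 2*√567987 ≈ 1507.3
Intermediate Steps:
√(2235084 + f((-8 - 8)*12)) = √(2235084 + ((-8 - 8)*12)²) = √(2235084 + (-16*12)²) = √(2235084 + (-192)²) = √(2235084 + 36864) = √2271948 = 2*√567987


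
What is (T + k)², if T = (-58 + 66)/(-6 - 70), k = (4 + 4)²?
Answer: 1473796/361 ≈ 4082.5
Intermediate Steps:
k = 64 (k = 8² = 64)
T = -2/19 (T = 8/(-76) = 8*(-1/76) = -2/19 ≈ -0.10526)
(T + k)² = (-2/19 + 64)² = (1214/19)² = 1473796/361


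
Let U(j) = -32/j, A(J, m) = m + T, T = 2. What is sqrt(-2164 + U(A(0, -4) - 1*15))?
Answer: 6*I*sqrt(17357)/17 ≈ 46.499*I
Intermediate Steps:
A(J, m) = 2 + m (A(J, m) = m + 2 = 2 + m)
sqrt(-2164 + U(A(0, -4) - 1*15)) = sqrt(-2164 - 32/((2 - 4) - 1*15)) = sqrt(-2164 - 32/(-2 - 15)) = sqrt(-2164 - 32/(-17)) = sqrt(-2164 - 32*(-1/17)) = sqrt(-2164 + 32/17) = sqrt(-36756/17) = 6*I*sqrt(17357)/17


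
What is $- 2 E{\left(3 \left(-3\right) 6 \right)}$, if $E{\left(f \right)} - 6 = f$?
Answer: $96$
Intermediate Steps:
$E{\left(f \right)} = 6 + f$
$- 2 E{\left(3 \left(-3\right) 6 \right)} = - 2 \left(6 + 3 \left(-3\right) 6\right) = - 2 \left(6 - 54\right) = \left(-2\right) \left(-48\right) = 96$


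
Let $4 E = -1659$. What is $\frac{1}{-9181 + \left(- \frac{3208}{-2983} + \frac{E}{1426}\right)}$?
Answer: $- \frac{17015032}{156201659157} \approx -0.00010893$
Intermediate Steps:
$E = - \frac{1659}{4}$ ($E = \frac{1}{4} \left(-1659\right) = - \frac{1659}{4} \approx -414.75$)
$\frac{1}{-9181 + \left(- \frac{3208}{-2983} + \frac{E}{1426}\right)} = \frac{1}{-9181 - \left(- \frac{3208}{2983} + \frac{1659}{5704}\right)} = \frac{1}{-9181 - - \frac{13349635}{17015032}} = \frac{1}{-9181 + \left(\frac{3208}{2983} - \frac{1659}{5704}\right)} = \frac{1}{-9181 + \frac{13349635}{17015032}} = \frac{1}{- \frac{156201659157}{17015032}} = - \frac{17015032}{156201659157}$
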